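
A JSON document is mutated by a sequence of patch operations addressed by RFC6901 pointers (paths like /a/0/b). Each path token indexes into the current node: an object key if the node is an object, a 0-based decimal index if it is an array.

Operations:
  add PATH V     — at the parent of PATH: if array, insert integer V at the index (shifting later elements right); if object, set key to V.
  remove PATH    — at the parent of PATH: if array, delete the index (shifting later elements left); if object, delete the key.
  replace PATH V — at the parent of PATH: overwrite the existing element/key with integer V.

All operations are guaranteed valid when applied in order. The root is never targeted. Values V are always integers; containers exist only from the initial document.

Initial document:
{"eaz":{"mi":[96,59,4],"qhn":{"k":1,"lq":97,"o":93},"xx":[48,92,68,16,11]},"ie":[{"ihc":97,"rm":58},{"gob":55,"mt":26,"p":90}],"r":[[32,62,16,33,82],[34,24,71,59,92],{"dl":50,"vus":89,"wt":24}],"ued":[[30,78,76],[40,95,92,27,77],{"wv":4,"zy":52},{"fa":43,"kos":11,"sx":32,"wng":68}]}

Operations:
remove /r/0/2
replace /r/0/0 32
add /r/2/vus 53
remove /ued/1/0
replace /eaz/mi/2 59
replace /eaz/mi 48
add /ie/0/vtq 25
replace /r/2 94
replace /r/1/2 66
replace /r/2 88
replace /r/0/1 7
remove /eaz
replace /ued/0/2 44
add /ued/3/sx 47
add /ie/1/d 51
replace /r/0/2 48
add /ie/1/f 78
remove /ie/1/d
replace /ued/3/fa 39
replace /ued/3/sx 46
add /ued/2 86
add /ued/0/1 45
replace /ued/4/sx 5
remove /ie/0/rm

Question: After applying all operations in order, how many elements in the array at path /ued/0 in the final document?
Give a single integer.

Answer: 4

Derivation:
After op 1 (remove /r/0/2): {"eaz":{"mi":[96,59,4],"qhn":{"k":1,"lq":97,"o":93},"xx":[48,92,68,16,11]},"ie":[{"ihc":97,"rm":58},{"gob":55,"mt":26,"p":90}],"r":[[32,62,33,82],[34,24,71,59,92],{"dl":50,"vus":89,"wt":24}],"ued":[[30,78,76],[40,95,92,27,77],{"wv":4,"zy":52},{"fa":43,"kos":11,"sx":32,"wng":68}]}
After op 2 (replace /r/0/0 32): {"eaz":{"mi":[96,59,4],"qhn":{"k":1,"lq":97,"o":93},"xx":[48,92,68,16,11]},"ie":[{"ihc":97,"rm":58},{"gob":55,"mt":26,"p":90}],"r":[[32,62,33,82],[34,24,71,59,92],{"dl":50,"vus":89,"wt":24}],"ued":[[30,78,76],[40,95,92,27,77],{"wv":4,"zy":52},{"fa":43,"kos":11,"sx":32,"wng":68}]}
After op 3 (add /r/2/vus 53): {"eaz":{"mi":[96,59,4],"qhn":{"k":1,"lq":97,"o":93},"xx":[48,92,68,16,11]},"ie":[{"ihc":97,"rm":58},{"gob":55,"mt":26,"p":90}],"r":[[32,62,33,82],[34,24,71,59,92],{"dl":50,"vus":53,"wt":24}],"ued":[[30,78,76],[40,95,92,27,77],{"wv":4,"zy":52},{"fa":43,"kos":11,"sx":32,"wng":68}]}
After op 4 (remove /ued/1/0): {"eaz":{"mi":[96,59,4],"qhn":{"k":1,"lq":97,"o":93},"xx":[48,92,68,16,11]},"ie":[{"ihc":97,"rm":58},{"gob":55,"mt":26,"p":90}],"r":[[32,62,33,82],[34,24,71,59,92],{"dl":50,"vus":53,"wt":24}],"ued":[[30,78,76],[95,92,27,77],{"wv":4,"zy":52},{"fa":43,"kos":11,"sx":32,"wng":68}]}
After op 5 (replace /eaz/mi/2 59): {"eaz":{"mi":[96,59,59],"qhn":{"k":1,"lq":97,"o":93},"xx":[48,92,68,16,11]},"ie":[{"ihc":97,"rm":58},{"gob":55,"mt":26,"p":90}],"r":[[32,62,33,82],[34,24,71,59,92],{"dl":50,"vus":53,"wt":24}],"ued":[[30,78,76],[95,92,27,77],{"wv":4,"zy":52},{"fa":43,"kos":11,"sx":32,"wng":68}]}
After op 6 (replace /eaz/mi 48): {"eaz":{"mi":48,"qhn":{"k":1,"lq":97,"o":93},"xx":[48,92,68,16,11]},"ie":[{"ihc":97,"rm":58},{"gob":55,"mt":26,"p":90}],"r":[[32,62,33,82],[34,24,71,59,92],{"dl":50,"vus":53,"wt":24}],"ued":[[30,78,76],[95,92,27,77],{"wv":4,"zy":52},{"fa":43,"kos":11,"sx":32,"wng":68}]}
After op 7 (add /ie/0/vtq 25): {"eaz":{"mi":48,"qhn":{"k":1,"lq":97,"o":93},"xx":[48,92,68,16,11]},"ie":[{"ihc":97,"rm":58,"vtq":25},{"gob":55,"mt":26,"p":90}],"r":[[32,62,33,82],[34,24,71,59,92],{"dl":50,"vus":53,"wt":24}],"ued":[[30,78,76],[95,92,27,77],{"wv":4,"zy":52},{"fa":43,"kos":11,"sx":32,"wng":68}]}
After op 8 (replace /r/2 94): {"eaz":{"mi":48,"qhn":{"k":1,"lq":97,"o":93},"xx":[48,92,68,16,11]},"ie":[{"ihc":97,"rm":58,"vtq":25},{"gob":55,"mt":26,"p":90}],"r":[[32,62,33,82],[34,24,71,59,92],94],"ued":[[30,78,76],[95,92,27,77],{"wv":4,"zy":52},{"fa":43,"kos":11,"sx":32,"wng":68}]}
After op 9 (replace /r/1/2 66): {"eaz":{"mi":48,"qhn":{"k":1,"lq":97,"o":93},"xx":[48,92,68,16,11]},"ie":[{"ihc":97,"rm":58,"vtq":25},{"gob":55,"mt":26,"p":90}],"r":[[32,62,33,82],[34,24,66,59,92],94],"ued":[[30,78,76],[95,92,27,77],{"wv":4,"zy":52},{"fa":43,"kos":11,"sx":32,"wng":68}]}
After op 10 (replace /r/2 88): {"eaz":{"mi":48,"qhn":{"k":1,"lq":97,"o":93},"xx":[48,92,68,16,11]},"ie":[{"ihc":97,"rm":58,"vtq":25},{"gob":55,"mt":26,"p":90}],"r":[[32,62,33,82],[34,24,66,59,92],88],"ued":[[30,78,76],[95,92,27,77],{"wv":4,"zy":52},{"fa":43,"kos":11,"sx":32,"wng":68}]}
After op 11 (replace /r/0/1 7): {"eaz":{"mi":48,"qhn":{"k":1,"lq":97,"o":93},"xx":[48,92,68,16,11]},"ie":[{"ihc":97,"rm":58,"vtq":25},{"gob":55,"mt":26,"p":90}],"r":[[32,7,33,82],[34,24,66,59,92],88],"ued":[[30,78,76],[95,92,27,77],{"wv":4,"zy":52},{"fa":43,"kos":11,"sx":32,"wng":68}]}
After op 12 (remove /eaz): {"ie":[{"ihc":97,"rm":58,"vtq":25},{"gob":55,"mt":26,"p":90}],"r":[[32,7,33,82],[34,24,66,59,92],88],"ued":[[30,78,76],[95,92,27,77],{"wv":4,"zy":52},{"fa":43,"kos":11,"sx":32,"wng":68}]}
After op 13 (replace /ued/0/2 44): {"ie":[{"ihc":97,"rm":58,"vtq":25},{"gob":55,"mt":26,"p":90}],"r":[[32,7,33,82],[34,24,66,59,92],88],"ued":[[30,78,44],[95,92,27,77],{"wv":4,"zy":52},{"fa":43,"kos":11,"sx":32,"wng":68}]}
After op 14 (add /ued/3/sx 47): {"ie":[{"ihc":97,"rm":58,"vtq":25},{"gob":55,"mt":26,"p":90}],"r":[[32,7,33,82],[34,24,66,59,92],88],"ued":[[30,78,44],[95,92,27,77],{"wv":4,"zy":52},{"fa":43,"kos":11,"sx":47,"wng":68}]}
After op 15 (add /ie/1/d 51): {"ie":[{"ihc":97,"rm":58,"vtq":25},{"d":51,"gob":55,"mt":26,"p":90}],"r":[[32,7,33,82],[34,24,66,59,92],88],"ued":[[30,78,44],[95,92,27,77],{"wv":4,"zy":52},{"fa":43,"kos":11,"sx":47,"wng":68}]}
After op 16 (replace /r/0/2 48): {"ie":[{"ihc":97,"rm":58,"vtq":25},{"d":51,"gob":55,"mt":26,"p":90}],"r":[[32,7,48,82],[34,24,66,59,92],88],"ued":[[30,78,44],[95,92,27,77],{"wv":4,"zy":52},{"fa":43,"kos":11,"sx":47,"wng":68}]}
After op 17 (add /ie/1/f 78): {"ie":[{"ihc":97,"rm":58,"vtq":25},{"d":51,"f":78,"gob":55,"mt":26,"p":90}],"r":[[32,7,48,82],[34,24,66,59,92],88],"ued":[[30,78,44],[95,92,27,77],{"wv":4,"zy":52},{"fa":43,"kos":11,"sx":47,"wng":68}]}
After op 18 (remove /ie/1/d): {"ie":[{"ihc":97,"rm":58,"vtq":25},{"f":78,"gob":55,"mt":26,"p":90}],"r":[[32,7,48,82],[34,24,66,59,92],88],"ued":[[30,78,44],[95,92,27,77],{"wv":4,"zy":52},{"fa":43,"kos":11,"sx":47,"wng":68}]}
After op 19 (replace /ued/3/fa 39): {"ie":[{"ihc":97,"rm":58,"vtq":25},{"f":78,"gob":55,"mt":26,"p":90}],"r":[[32,7,48,82],[34,24,66,59,92],88],"ued":[[30,78,44],[95,92,27,77],{"wv":4,"zy":52},{"fa":39,"kos":11,"sx":47,"wng":68}]}
After op 20 (replace /ued/3/sx 46): {"ie":[{"ihc":97,"rm":58,"vtq":25},{"f":78,"gob":55,"mt":26,"p":90}],"r":[[32,7,48,82],[34,24,66,59,92],88],"ued":[[30,78,44],[95,92,27,77],{"wv":4,"zy":52},{"fa":39,"kos":11,"sx":46,"wng":68}]}
After op 21 (add /ued/2 86): {"ie":[{"ihc":97,"rm":58,"vtq":25},{"f":78,"gob":55,"mt":26,"p":90}],"r":[[32,7,48,82],[34,24,66,59,92],88],"ued":[[30,78,44],[95,92,27,77],86,{"wv":4,"zy":52},{"fa":39,"kos":11,"sx":46,"wng":68}]}
After op 22 (add /ued/0/1 45): {"ie":[{"ihc":97,"rm":58,"vtq":25},{"f":78,"gob":55,"mt":26,"p":90}],"r":[[32,7,48,82],[34,24,66,59,92],88],"ued":[[30,45,78,44],[95,92,27,77],86,{"wv":4,"zy":52},{"fa":39,"kos":11,"sx":46,"wng":68}]}
After op 23 (replace /ued/4/sx 5): {"ie":[{"ihc":97,"rm":58,"vtq":25},{"f":78,"gob":55,"mt":26,"p":90}],"r":[[32,7,48,82],[34,24,66,59,92],88],"ued":[[30,45,78,44],[95,92,27,77],86,{"wv":4,"zy":52},{"fa":39,"kos":11,"sx":5,"wng":68}]}
After op 24 (remove /ie/0/rm): {"ie":[{"ihc":97,"vtq":25},{"f":78,"gob":55,"mt":26,"p":90}],"r":[[32,7,48,82],[34,24,66,59,92],88],"ued":[[30,45,78,44],[95,92,27,77],86,{"wv":4,"zy":52},{"fa":39,"kos":11,"sx":5,"wng":68}]}
Size at path /ued/0: 4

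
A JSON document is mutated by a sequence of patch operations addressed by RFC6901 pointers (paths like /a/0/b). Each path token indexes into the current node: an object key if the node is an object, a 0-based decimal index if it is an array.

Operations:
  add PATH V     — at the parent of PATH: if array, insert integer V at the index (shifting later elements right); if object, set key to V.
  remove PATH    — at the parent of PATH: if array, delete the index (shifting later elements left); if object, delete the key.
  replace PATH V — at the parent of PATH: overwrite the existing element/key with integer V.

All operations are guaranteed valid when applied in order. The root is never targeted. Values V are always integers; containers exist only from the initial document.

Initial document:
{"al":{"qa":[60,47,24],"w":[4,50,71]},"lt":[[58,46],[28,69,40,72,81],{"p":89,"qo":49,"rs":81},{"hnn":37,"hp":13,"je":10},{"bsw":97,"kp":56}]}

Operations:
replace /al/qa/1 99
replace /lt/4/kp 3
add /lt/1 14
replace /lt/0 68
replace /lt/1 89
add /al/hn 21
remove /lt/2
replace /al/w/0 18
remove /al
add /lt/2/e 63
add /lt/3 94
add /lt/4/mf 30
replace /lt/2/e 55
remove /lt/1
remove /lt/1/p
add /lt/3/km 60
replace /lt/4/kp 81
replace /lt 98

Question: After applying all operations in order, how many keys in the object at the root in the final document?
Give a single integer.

After op 1 (replace /al/qa/1 99): {"al":{"qa":[60,99,24],"w":[4,50,71]},"lt":[[58,46],[28,69,40,72,81],{"p":89,"qo":49,"rs":81},{"hnn":37,"hp":13,"je":10},{"bsw":97,"kp":56}]}
After op 2 (replace /lt/4/kp 3): {"al":{"qa":[60,99,24],"w":[4,50,71]},"lt":[[58,46],[28,69,40,72,81],{"p":89,"qo":49,"rs":81},{"hnn":37,"hp":13,"je":10},{"bsw":97,"kp":3}]}
After op 3 (add /lt/1 14): {"al":{"qa":[60,99,24],"w":[4,50,71]},"lt":[[58,46],14,[28,69,40,72,81],{"p":89,"qo":49,"rs":81},{"hnn":37,"hp":13,"je":10},{"bsw":97,"kp":3}]}
After op 4 (replace /lt/0 68): {"al":{"qa":[60,99,24],"w":[4,50,71]},"lt":[68,14,[28,69,40,72,81],{"p":89,"qo":49,"rs":81},{"hnn":37,"hp":13,"je":10},{"bsw":97,"kp":3}]}
After op 5 (replace /lt/1 89): {"al":{"qa":[60,99,24],"w":[4,50,71]},"lt":[68,89,[28,69,40,72,81],{"p":89,"qo":49,"rs":81},{"hnn":37,"hp":13,"je":10},{"bsw":97,"kp":3}]}
After op 6 (add /al/hn 21): {"al":{"hn":21,"qa":[60,99,24],"w":[4,50,71]},"lt":[68,89,[28,69,40,72,81],{"p":89,"qo":49,"rs":81},{"hnn":37,"hp":13,"je":10},{"bsw":97,"kp":3}]}
After op 7 (remove /lt/2): {"al":{"hn":21,"qa":[60,99,24],"w":[4,50,71]},"lt":[68,89,{"p":89,"qo":49,"rs":81},{"hnn":37,"hp":13,"je":10},{"bsw":97,"kp":3}]}
After op 8 (replace /al/w/0 18): {"al":{"hn":21,"qa":[60,99,24],"w":[18,50,71]},"lt":[68,89,{"p":89,"qo":49,"rs":81},{"hnn":37,"hp":13,"je":10},{"bsw":97,"kp":3}]}
After op 9 (remove /al): {"lt":[68,89,{"p":89,"qo":49,"rs":81},{"hnn":37,"hp":13,"je":10},{"bsw":97,"kp":3}]}
After op 10 (add /lt/2/e 63): {"lt":[68,89,{"e":63,"p":89,"qo":49,"rs":81},{"hnn":37,"hp":13,"je":10},{"bsw":97,"kp":3}]}
After op 11 (add /lt/3 94): {"lt":[68,89,{"e":63,"p":89,"qo":49,"rs":81},94,{"hnn":37,"hp":13,"je":10},{"bsw":97,"kp":3}]}
After op 12 (add /lt/4/mf 30): {"lt":[68,89,{"e":63,"p":89,"qo":49,"rs":81},94,{"hnn":37,"hp":13,"je":10,"mf":30},{"bsw":97,"kp":3}]}
After op 13 (replace /lt/2/e 55): {"lt":[68,89,{"e":55,"p":89,"qo":49,"rs":81},94,{"hnn":37,"hp":13,"je":10,"mf":30},{"bsw":97,"kp":3}]}
After op 14 (remove /lt/1): {"lt":[68,{"e":55,"p":89,"qo":49,"rs":81},94,{"hnn":37,"hp":13,"je":10,"mf":30},{"bsw":97,"kp":3}]}
After op 15 (remove /lt/1/p): {"lt":[68,{"e":55,"qo":49,"rs":81},94,{"hnn":37,"hp":13,"je":10,"mf":30},{"bsw":97,"kp":3}]}
After op 16 (add /lt/3/km 60): {"lt":[68,{"e":55,"qo":49,"rs":81},94,{"hnn":37,"hp":13,"je":10,"km":60,"mf":30},{"bsw":97,"kp":3}]}
After op 17 (replace /lt/4/kp 81): {"lt":[68,{"e":55,"qo":49,"rs":81},94,{"hnn":37,"hp":13,"je":10,"km":60,"mf":30},{"bsw":97,"kp":81}]}
After op 18 (replace /lt 98): {"lt":98}
Size at the root: 1

Answer: 1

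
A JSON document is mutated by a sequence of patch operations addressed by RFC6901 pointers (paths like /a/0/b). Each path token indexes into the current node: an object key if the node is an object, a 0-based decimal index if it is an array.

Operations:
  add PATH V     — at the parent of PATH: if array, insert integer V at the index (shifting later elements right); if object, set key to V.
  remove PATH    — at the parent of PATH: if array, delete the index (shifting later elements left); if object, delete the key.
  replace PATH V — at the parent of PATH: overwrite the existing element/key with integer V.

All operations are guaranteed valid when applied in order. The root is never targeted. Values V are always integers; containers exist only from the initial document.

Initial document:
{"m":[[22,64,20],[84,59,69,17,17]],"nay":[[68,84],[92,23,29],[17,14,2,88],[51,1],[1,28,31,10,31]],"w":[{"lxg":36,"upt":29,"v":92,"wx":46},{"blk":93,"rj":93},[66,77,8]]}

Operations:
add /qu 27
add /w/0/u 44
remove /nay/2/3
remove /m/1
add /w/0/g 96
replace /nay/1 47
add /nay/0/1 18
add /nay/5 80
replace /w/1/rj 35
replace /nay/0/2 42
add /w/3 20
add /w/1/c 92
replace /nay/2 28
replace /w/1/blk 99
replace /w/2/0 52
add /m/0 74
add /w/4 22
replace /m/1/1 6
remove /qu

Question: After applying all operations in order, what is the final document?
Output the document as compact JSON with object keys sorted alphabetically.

Answer: {"m":[74,[22,6,20]],"nay":[[68,18,42],47,28,[51,1],[1,28,31,10,31],80],"w":[{"g":96,"lxg":36,"u":44,"upt":29,"v":92,"wx":46},{"blk":99,"c":92,"rj":35},[52,77,8],20,22]}

Derivation:
After op 1 (add /qu 27): {"m":[[22,64,20],[84,59,69,17,17]],"nay":[[68,84],[92,23,29],[17,14,2,88],[51,1],[1,28,31,10,31]],"qu":27,"w":[{"lxg":36,"upt":29,"v":92,"wx":46},{"blk":93,"rj":93},[66,77,8]]}
After op 2 (add /w/0/u 44): {"m":[[22,64,20],[84,59,69,17,17]],"nay":[[68,84],[92,23,29],[17,14,2,88],[51,1],[1,28,31,10,31]],"qu":27,"w":[{"lxg":36,"u":44,"upt":29,"v":92,"wx":46},{"blk":93,"rj":93},[66,77,8]]}
After op 3 (remove /nay/2/3): {"m":[[22,64,20],[84,59,69,17,17]],"nay":[[68,84],[92,23,29],[17,14,2],[51,1],[1,28,31,10,31]],"qu":27,"w":[{"lxg":36,"u":44,"upt":29,"v":92,"wx":46},{"blk":93,"rj":93},[66,77,8]]}
After op 4 (remove /m/1): {"m":[[22,64,20]],"nay":[[68,84],[92,23,29],[17,14,2],[51,1],[1,28,31,10,31]],"qu":27,"w":[{"lxg":36,"u":44,"upt":29,"v":92,"wx":46},{"blk":93,"rj":93},[66,77,8]]}
After op 5 (add /w/0/g 96): {"m":[[22,64,20]],"nay":[[68,84],[92,23,29],[17,14,2],[51,1],[1,28,31,10,31]],"qu":27,"w":[{"g":96,"lxg":36,"u":44,"upt":29,"v":92,"wx":46},{"blk":93,"rj":93},[66,77,8]]}
After op 6 (replace /nay/1 47): {"m":[[22,64,20]],"nay":[[68,84],47,[17,14,2],[51,1],[1,28,31,10,31]],"qu":27,"w":[{"g":96,"lxg":36,"u":44,"upt":29,"v":92,"wx":46},{"blk":93,"rj":93},[66,77,8]]}
After op 7 (add /nay/0/1 18): {"m":[[22,64,20]],"nay":[[68,18,84],47,[17,14,2],[51,1],[1,28,31,10,31]],"qu":27,"w":[{"g":96,"lxg":36,"u":44,"upt":29,"v":92,"wx":46},{"blk":93,"rj":93},[66,77,8]]}
After op 8 (add /nay/5 80): {"m":[[22,64,20]],"nay":[[68,18,84],47,[17,14,2],[51,1],[1,28,31,10,31],80],"qu":27,"w":[{"g":96,"lxg":36,"u":44,"upt":29,"v":92,"wx":46},{"blk":93,"rj":93},[66,77,8]]}
After op 9 (replace /w/1/rj 35): {"m":[[22,64,20]],"nay":[[68,18,84],47,[17,14,2],[51,1],[1,28,31,10,31],80],"qu":27,"w":[{"g":96,"lxg":36,"u":44,"upt":29,"v":92,"wx":46},{"blk":93,"rj":35},[66,77,8]]}
After op 10 (replace /nay/0/2 42): {"m":[[22,64,20]],"nay":[[68,18,42],47,[17,14,2],[51,1],[1,28,31,10,31],80],"qu":27,"w":[{"g":96,"lxg":36,"u":44,"upt":29,"v":92,"wx":46},{"blk":93,"rj":35},[66,77,8]]}
After op 11 (add /w/3 20): {"m":[[22,64,20]],"nay":[[68,18,42],47,[17,14,2],[51,1],[1,28,31,10,31],80],"qu":27,"w":[{"g":96,"lxg":36,"u":44,"upt":29,"v":92,"wx":46},{"blk":93,"rj":35},[66,77,8],20]}
After op 12 (add /w/1/c 92): {"m":[[22,64,20]],"nay":[[68,18,42],47,[17,14,2],[51,1],[1,28,31,10,31],80],"qu":27,"w":[{"g":96,"lxg":36,"u":44,"upt":29,"v":92,"wx":46},{"blk":93,"c":92,"rj":35},[66,77,8],20]}
After op 13 (replace /nay/2 28): {"m":[[22,64,20]],"nay":[[68,18,42],47,28,[51,1],[1,28,31,10,31],80],"qu":27,"w":[{"g":96,"lxg":36,"u":44,"upt":29,"v":92,"wx":46},{"blk":93,"c":92,"rj":35},[66,77,8],20]}
After op 14 (replace /w/1/blk 99): {"m":[[22,64,20]],"nay":[[68,18,42],47,28,[51,1],[1,28,31,10,31],80],"qu":27,"w":[{"g":96,"lxg":36,"u":44,"upt":29,"v":92,"wx":46},{"blk":99,"c":92,"rj":35},[66,77,8],20]}
After op 15 (replace /w/2/0 52): {"m":[[22,64,20]],"nay":[[68,18,42],47,28,[51,1],[1,28,31,10,31],80],"qu":27,"w":[{"g":96,"lxg":36,"u":44,"upt":29,"v":92,"wx":46},{"blk":99,"c":92,"rj":35},[52,77,8],20]}
After op 16 (add /m/0 74): {"m":[74,[22,64,20]],"nay":[[68,18,42],47,28,[51,1],[1,28,31,10,31],80],"qu":27,"w":[{"g":96,"lxg":36,"u":44,"upt":29,"v":92,"wx":46},{"blk":99,"c":92,"rj":35},[52,77,8],20]}
After op 17 (add /w/4 22): {"m":[74,[22,64,20]],"nay":[[68,18,42],47,28,[51,1],[1,28,31,10,31],80],"qu":27,"w":[{"g":96,"lxg":36,"u":44,"upt":29,"v":92,"wx":46},{"blk":99,"c":92,"rj":35},[52,77,8],20,22]}
After op 18 (replace /m/1/1 6): {"m":[74,[22,6,20]],"nay":[[68,18,42],47,28,[51,1],[1,28,31,10,31],80],"qu":27,"w":[{"g":96,"lxg":36,"u":44,"upt":29,"v":92,"wx":46},{"blk":99,"c":92,"rj":35},[52,77,8],20,22]}
After op 19 (remove /qu): {"m":[74,[22,6,20]],"nay":[[68,18,42],47,28,[51,1],[1,28,31,10,31],80],"w":[{"g":96,"lxg":36,"u":44,"upt":29,"v":92,"wx":46},{"blk":99,"c":92,"rj":35},[52,77,8],20,22]}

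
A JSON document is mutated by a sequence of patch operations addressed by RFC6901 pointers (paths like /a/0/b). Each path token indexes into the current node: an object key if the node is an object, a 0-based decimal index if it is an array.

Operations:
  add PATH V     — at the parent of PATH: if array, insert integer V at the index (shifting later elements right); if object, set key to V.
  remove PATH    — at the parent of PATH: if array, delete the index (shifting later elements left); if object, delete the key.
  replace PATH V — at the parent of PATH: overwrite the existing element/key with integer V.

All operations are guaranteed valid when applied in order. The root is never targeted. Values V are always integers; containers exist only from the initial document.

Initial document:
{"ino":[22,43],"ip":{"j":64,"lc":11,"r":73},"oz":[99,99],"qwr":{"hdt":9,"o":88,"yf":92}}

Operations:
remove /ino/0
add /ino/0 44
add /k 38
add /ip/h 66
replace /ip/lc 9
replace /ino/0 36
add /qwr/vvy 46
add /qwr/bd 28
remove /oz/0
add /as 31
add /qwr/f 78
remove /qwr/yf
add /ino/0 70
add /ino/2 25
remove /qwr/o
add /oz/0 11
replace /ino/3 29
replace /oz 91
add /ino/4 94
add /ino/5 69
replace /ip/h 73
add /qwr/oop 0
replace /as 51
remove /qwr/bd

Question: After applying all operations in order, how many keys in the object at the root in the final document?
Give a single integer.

After op 1 (remove /ino/0): {"ino":[43],"ip":{"j":64,"lc":11,"r":73},"oz":[99,99],"qwr":{"hdt":9,"o":88,"yf":92}}
After op 2 (add /ino/0 44): {"ino":[44,43],"ip":{"j":64,"lc":11,"r":73},"oz":[99,99],"qwr":{"hdt":9,"o":88,"yf":92}}
After op 3 (add /k 38): {"ino":[44,43],"ip":{"j":64,"lc":11,"r":73},"k":38,"oz":[99,99],"qwr":{"hdt":9,"o":88,"yf":92}}
After op 4 (add /ip/h 66): {"ino":[44,43],"ip":{"h":66,"j":64,"lc":11,"r":73},"k":38,"oz":[99,99],"qwr":{"hdt":9,"o":88,"yf":92}}
After op 5 (replace /ip/lc 9): {"ino":[44,43],"ip":{"h":66,"j":64,"lc":9,"r":73},"k":38,"oz":[99,99],"qwr":{"hdt":9,"o":88,"yf":92}}
After op 6 (replace /ino/0 36): {"ino":[36,43],"ip":{"h":66,"j":64,"lc":9,"r":73},"k":38,"oz":[99,99],"qwr":{"hdt":9,"o":88,"yf":92}}
After op 7 (add /qwr/vvy 46): {"ino":[36,43],"ip":{"h":66,"j":64,"lc":9,"r":73},"k":38,"oz":[99,99],"qwr":{"hdt":9,"o":88,"vvy":46,"yf":92}}
After op 8 (add /qwr/bd 28): {"ino":[36,43],"ip":{"h":66,"j":64,"lc":9,"r":73},"k":38,"oz":[99,99],"qwr":{"bd":28,"hdt":9,"o":88,"vvy":46,"yf":92}}
After op 9 (remove /oz/0): {"ino":[36,43],"ip":{"h":66,"j":64,"lc":9,"r":73},"k":38,"oz":[99],"qwr":{"bd":28,"hdt":9,"o":88,"vvy":46,"yf":92}}
After op 10 (add /as 31): {"as":31,"ino":[36,43],"ip":{"h":66,"j":64,"lc":9,"r":73},"k":38,"oz":[99],"qwr":{"bd":28,"hdt":9,"o":88,"vvy":46,"yf":92}}
After op 11 (add /qwr/f 78): {"as":31,"ino":[36,43],"ip":{"h":66,"j":64,"lc":9,"r":73},"k":38,"oz":[99],"qwr":{"bd":28,"f":78,"hdt":9,"o":88,"vvy":46,"yf":92}}
After op 12 (remove /qwr/yf): {"as":31,"ino":[36,43],"ip":{"h":66,"j":64,"lc":9,"r":73},"k":38,"oz":[99],"qwr":{"bd":28,"f":78,"hdt":9,"o":88,"vvy":46}}
After op 13 (add /ino/0 70): {"as":31,"ino":[70,36,43],"ip":{"h":66,"j":64,"lc":9,"r":73},"k":38,"oz":[99],"qwr":{"bd":28,"f":78,"hdt":9,"o":88,"vvy":46}}
After op 14 (add /ino/2 25): {"as":31,"ino":[70,36,25,43],"ip":{"h":66,"j":64,"lc":9,"r":73},"k":38,"oz":[99],"qwr":{"bd":28,"f":78,"hdt":9,"o":88,"vvy":46}}
After op 15 (remove /qwr/o): {"as":31,"ino":[70,36,25,43],"ip":{"h":66,"j":64,"lc":9,"r":73},"k":38,"oz":[99],"qwr":{"bd":28,"f":78,"hdt":9,"vvy":46}}
After op 16 (add /oz/0 11): {"as":31,"ino":[70,36,25,43],"ip":{"h":66,"j":64,"lc":9,"r":73},"k":38,"oz":[11,99],"qwr":{"bd":28,"f":78,"hdt":9,"vvy":46}}
After op 17 (replace /ino/3 29): {"as":31,"ino":[70,36,25,29],"ip":{"h":66,"j":64,"lc":9,"r":73},"k":38,"oz":[11,99],"qwr":{"bd":28,"f":78,"hdt":9,"vvy":46}}
After op 18 (replace /oz 91): {"as":31,"ino":[70,36,25,29],"ip":{"h":66,"j":64,"lc":9,"r":73},"k":38,"oz":91,"qwr":{"bd":28,"f":78,"hdt":9,"vvy":46}}
After op 19 (add /ino/4 94): {"as":31,"ino":[70,36,25,29,94],"ip":{"h":66,"j":64,"lc":9,"r":73},"k":38,"oz":91,"qwr":{"bd":28,"f":78,"hdt":9,"vvy":46}}
After op 20 (add /ino/5 69): {"as":31,"ino":[70,36,25,29,94,69],"ip":{"h":66,"j":64,"lc":9,"r":73},"k":38,"oz":91,"qwr":{"bd":28,"f":78,"hdt":9,"vvy":46}}
After op 21 (replace /ip/h 73): {"as":31,"ino":[70,36,25,29,94,69],"ip":{"h":73,"j":64,"lc":9,"r":73},"k":38,"oz":91,"qwr":{"bd":28,"f":78,"hdt":9,"vvy":46}}
After op 22 (add /qwr/oop 0): {"as":31,"ino":[70,36,25,29,94,69],"ip":{"h":73,"j":64,"lc":9,"r":73},"k":38,"oz":91,"qwr":{"bd":28,"f":78,"hdt":9,"oop":0,"vvy":46}}
After op 23 (replace /as 51): {"as":51,"ino":[70,36,25,29,94,69],"ip":{"h":73,"j":64,"lc":9,"r":73},"k":38,"oz":91,"qwr":{"bd":28,"f":78,"hdt":9,"oop":0,"vvy":46}}
After op 24 (remove /qwr/bd): {"as":51,"ino":[70,36,25,29,94,69],"ip":{"h":73,"j":64,"lc":9,"r":73},"k":38,"oz":91,"qwr":{"f":78,"hdt":9,"oop":0,"vvy":46}}
Size at the root: 6

Answer: 6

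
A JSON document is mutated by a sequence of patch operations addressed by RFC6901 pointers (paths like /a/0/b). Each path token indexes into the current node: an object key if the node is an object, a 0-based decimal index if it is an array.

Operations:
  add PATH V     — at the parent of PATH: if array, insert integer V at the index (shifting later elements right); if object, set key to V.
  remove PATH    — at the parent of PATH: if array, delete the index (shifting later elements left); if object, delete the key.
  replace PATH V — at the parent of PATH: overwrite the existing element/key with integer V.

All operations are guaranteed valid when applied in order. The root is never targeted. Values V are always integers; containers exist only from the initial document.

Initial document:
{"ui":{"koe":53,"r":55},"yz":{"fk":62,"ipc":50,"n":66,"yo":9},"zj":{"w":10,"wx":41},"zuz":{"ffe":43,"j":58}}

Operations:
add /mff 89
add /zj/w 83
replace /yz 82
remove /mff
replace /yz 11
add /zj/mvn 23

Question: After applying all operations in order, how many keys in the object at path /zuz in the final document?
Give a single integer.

Answer: 2

Derivation:
After op 1 (add /mff 89): {"mff":89,"ui":{"koe":53,"r":55},"yz":{"fk":62,"ipc":50,"n":66,"yo":9},"zj":{"w":10,"wx":41},"zuz":{"ffe":43,"j":58}}
After op 2 (add /zj/w 83): {"mff":89,"ui":{"koe":53,"r":55},"yz":{"fk":62,"ipc":50,"n":66,"yo":9},"zj":{"w":83,"wx":41},"zuz":{"ffe":43,"j":58}}
After op 3 (replace /yz 82): {"mff":89,"ui":{"koe":53,"r":55},"yz":82,"zj":{"w":83,"wx":41},"zuz":{"ffe":43,"j":58}}
After op 4 (remove /mff): {"ui":{"koe":53,"r":55},"yz":82,"zj":{"w":83,"wx":41},"zuz":{"ffe":43,"j":58}}
After op 5 (replace /yz 11): {"ui":{"koe":53,"r":55},"yz":11,"zj":{"w":83,"wx":41},"zuz":{"ffe":43,"j":58}}
After op 6 (add /zj/mvn 23): {"ui":{"koe":53,"r":55},"yz":11,"zj":{"mvn":23,"w":83,"wx":41},"zuz":{"ffe":43,"j":58}}
Size at path /zuz: 2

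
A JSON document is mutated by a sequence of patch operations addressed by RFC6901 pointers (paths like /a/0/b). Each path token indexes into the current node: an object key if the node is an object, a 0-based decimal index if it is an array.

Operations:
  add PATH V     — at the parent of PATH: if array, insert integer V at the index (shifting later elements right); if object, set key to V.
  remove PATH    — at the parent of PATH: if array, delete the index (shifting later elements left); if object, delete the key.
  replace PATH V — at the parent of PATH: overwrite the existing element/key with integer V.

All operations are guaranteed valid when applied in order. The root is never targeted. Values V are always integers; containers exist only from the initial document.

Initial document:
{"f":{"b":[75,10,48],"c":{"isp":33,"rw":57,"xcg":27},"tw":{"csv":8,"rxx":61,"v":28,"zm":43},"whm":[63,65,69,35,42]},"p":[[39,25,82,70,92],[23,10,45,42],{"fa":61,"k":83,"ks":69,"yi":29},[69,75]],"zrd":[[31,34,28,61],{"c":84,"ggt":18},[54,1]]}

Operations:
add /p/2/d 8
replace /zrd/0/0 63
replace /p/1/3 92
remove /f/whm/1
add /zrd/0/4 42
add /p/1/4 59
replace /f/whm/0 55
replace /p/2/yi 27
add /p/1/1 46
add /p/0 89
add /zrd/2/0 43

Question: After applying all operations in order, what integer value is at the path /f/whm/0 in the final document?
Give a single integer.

Answer: 55

Derivation:
After op 1 (add /p/2/d 8): {"f":{"b":[75,10,48],"c":{"isp":33,"rw":57,"xcg":27},"tw":{"csv":8,"rxx":61,"v":28,"zm":43},"whm":[63,65,69,35,42]},"p":[[39,25,82,70,92],[23,10,45,42],{"d":8,"fa":61,"k":83,"ks":69,"yi":29},[69,75]],"zrd":[[31,34,28,61],{"c":84,"ggt":18},[54,1]]}
After op 2 (replace /zrd/0/0 63): {"f":{"b":[75,10,48],"c":{"isp":33,"rw":57,"xcg":27},"tw":{"csv":8,"rxx":61,"v":28,"zm":43},"whm":[63,65,69,35,42]},"p":[[39,25,82,70,92],[23,10,45,42],{"d":8,"fa":61,"k":83,"ks":69,"yi":29},[69,75]],"zrd":[[63,34,28,61],{"c":84,"ggt":18},[54,1]]}
After op 3 (replace /p/1/3 92): {"f":{"b":[75,10,48],"c":{"isp":33,"rw":57,"xcg":27},"tw":{"csv":8,"rxx":61,"v":28,"zm":43},"whm":[63,65,69,35,42]},"p":[[39,25,82,70,92],[23,10,45,92],{"d":8,"fa":61,"k":83,"ks":69,"yi":29},[69,75]],"zrd":[[63,34,28,61],{"c":84,"ggt":18},[54,1]]}
After op 4 (remove /f/whm/1): {"f":{"b":[75,10,48],"c":{"isp":33,"rw":57,"xcg":27},"tw":{"csv":8,"rxx":61,"v":28,"zm":43},"whm":[63,69,35,42]},"p":[[39,25,82,70,92],[23,10,45,92],{"d":8,"fa":61,"k":83,"ks":69,"yi":29},[69,75]],"zrd":[[63,34,28,61],{"c":84,"ggt":18},[54,1]]}
After op 5 (add /zrd/0/4 42): {"f":{"b":[75,10,48],"c":{"isp":33,"rw":57,"xcg":27},"tw":{"csv":8,"rxx":61,"v":28,"zm":43},"whm":[63,69,35,42]},"p":[[39,25,82,70,92],[23,10,45,92],{"d":8,"fa":61,"k":83,"ks":69,"yi":29},[69,75]],"zrd":[[63,34,28,61,42],{"c":84,"ggt":18},[54,1]]}
After op 6 (add /p/1/4 59): {"f":{"b":[75,10,48],"c":{"isp":33,"rw":57,"xcg":27},"tw":{"csv":8,"rxx":61,"v":28,"zm":43},"whm":[63,69,35,42]},"p":[[39,25,82,70,92],[23,10,45,92,59],{"d":8,"fa":61,"k":83,"ks":69,"yi":29},[69,75]],"zrd":[[63,34,28,61,42],{"c":84,"ggt":18},[54,1]]}
After op 7 (replace /f/whm/0 55): {"f":{"b":[75,10,48],"c":{"isp":33,"rw":57,"xcg":27},"tw":{"csv":8,"rxx":61,"v":28,"zm":43},"whm":[55,69,35,42]},"p":[[39,25,82,70,92],[23,10,45,92,59],{"d":8,"fa":61,"k":83,"ks":69,"yi":29},[69,75]],"zrd":[[63,34,28,61,42],{"c":84,"ggt":18},[54,1]]}
After op 8 (replace /p/2/yi 27): {"f":{"b":[75,10,48],"c":{"isp":33,"rw":57,"xcg":27},"tw":{"csv":8,"rxx":61,"v":28,"zm":43},"whm":[55,69,35,42]},"p":[[39,25,82,70,92],[23,10,45,92,59],{"d":8,"fa":61,"k":83,"ks":69,"yi":27},[69,75]],"zrd":[[63,34,28,61,42],{"c":84,"ggt":18},[54,1]]}
After op 9 (add /p/1/1 46): {"f":{"b":[75,10,48],"c":{"isp":33,"rw":57,"xcg":27},"tw":{"csv":8,"rxx":61,"v":28,"zm":43},"whm":[55,69,35,42]},"p":[[39,25,82,70,92],[23,46,10,45,92,59],{"d":8,"fa":61,"k":83,"ks":69,"yi":27},[69,75]],"zrd":[[63,34,28,61,42],{"c":84,"ggt":18},[54,1]]}
After op 10 (add /p/0 89): {"f":{"b":[75,10,48],"c":{"isp":33,"rw":57,"xcg":27},"tw":{"csv":8,"rxx":61,"v":28,"zm":43},"whm":[55,69,35,42]},"p":[89,[39,25,82,70,92],[23,46,10,45,92,59],{"d":8,"fa":61,"k":83,"ks":69,"yi":27},[69,75]],"zrd":[[63,34,28,61,42],{"c":84,"ggt":18},[54,1]]}
After op 11 (add /zrd/2/0 43): {"f":{"b":[75,10,48],"c":{"isp":33,"rw":57,"xcg":27},"tw":{"csv":8,"rxx":61,"v":28,"zm":43},"whm":[55,69,35,42]},"p":[89,[39,25,82,70,92],[23,46,10,45,92,59],{"d":8,"fa":61,"k":83,"ks":69,"yi":27},[69,75]],"zrd":[[63,34,28,61,42],{"c":84,"ggt":18},[43,54,1]]}
Value at /f/whm/0: 55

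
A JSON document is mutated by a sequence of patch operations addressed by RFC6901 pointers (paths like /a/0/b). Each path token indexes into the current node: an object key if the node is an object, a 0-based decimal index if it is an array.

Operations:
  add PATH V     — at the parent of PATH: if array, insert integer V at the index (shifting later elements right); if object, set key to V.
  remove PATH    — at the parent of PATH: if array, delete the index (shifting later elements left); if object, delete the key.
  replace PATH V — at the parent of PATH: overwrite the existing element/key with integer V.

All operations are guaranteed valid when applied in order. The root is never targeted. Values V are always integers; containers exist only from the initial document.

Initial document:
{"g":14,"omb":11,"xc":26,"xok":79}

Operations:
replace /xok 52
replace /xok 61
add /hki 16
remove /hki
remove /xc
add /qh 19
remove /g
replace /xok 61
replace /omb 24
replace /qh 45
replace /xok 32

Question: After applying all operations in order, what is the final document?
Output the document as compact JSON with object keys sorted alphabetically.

Answer: {"omb":24,"qh":45,"xok":32}

Derivation:
After op 1 (replace /xok 52): {"g":14,"omb":11,"xc":26,"xok":52}
After op 2 (replace /xok 61): {"g":14,"omb":11,"xc":26,"xok":61}
After op 3 (add /hki 16): {"g":14,"hki":16,"omb":11,"xc":26,"xok":61}
After op 4 (remove /hki): {"g":14,"omb":11,"xc":26,"xok":61}
After op 5 (remove /xc): {"g":14,"omb":11,"xok":61}
After op 6 (add /qh 19): {"g":14,"omb":11,"qh":19,"xok":61}
After op 7 (remove /g): {"omb":11,"qh":19,"xok":61}
After op 8 (replace /xok 61): {"omb":11,"qh":19,"xok":61}
After op 9 (replace /omb 24): {"omb":24,"qh":19,"xok":61}
After op 10 (replace /qh 45): {"omb":24,"qh":45,"xok":61}
After op 11 (replace /xok 32): {"omb":24,"qh":45,"xok":32}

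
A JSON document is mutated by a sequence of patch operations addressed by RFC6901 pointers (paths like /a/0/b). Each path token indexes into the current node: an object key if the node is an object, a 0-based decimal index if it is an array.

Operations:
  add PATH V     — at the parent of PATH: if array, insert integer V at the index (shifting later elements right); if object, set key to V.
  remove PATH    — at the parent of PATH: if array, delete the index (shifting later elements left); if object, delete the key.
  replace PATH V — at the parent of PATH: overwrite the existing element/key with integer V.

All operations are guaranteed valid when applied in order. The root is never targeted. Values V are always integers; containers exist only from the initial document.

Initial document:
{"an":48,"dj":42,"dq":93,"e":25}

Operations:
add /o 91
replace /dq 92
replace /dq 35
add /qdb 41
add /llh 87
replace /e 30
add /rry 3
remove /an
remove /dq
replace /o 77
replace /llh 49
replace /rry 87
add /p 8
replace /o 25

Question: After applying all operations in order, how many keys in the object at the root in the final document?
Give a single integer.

After op 1 (add /o 91): {"an":48,"dj":42,"dq":93,"e":25,"o":91}
After op 2 (replace /dq 92): {"an":48,"dj":42,"dq":92,"e":25,"o":91}
After op 3 (replace /dq 35): {"an":48,"dj":42,"dq":35,"e":25,"o":91}
After op 4 (add /qdb 41): {"an":48,"dj":42,"dq":35,"e":25,"o":91,"qdb":41}
After op 5 (add /llh 87): {"an":48,"dj":42,"dq":35,"e":25,"llh":87,"o":91,"qdb":41}
After op 6 (replace /e 30): {"an":48,"dj":42,"dq":35,"e":30,"llh":87,"o":91,"qdb":41}
After op 7 (add /rry 3): {"an":48,"dj":42,"dq":35,"e":30,"llh":87,"o":91,"qdb":41,"rry":3}
After op 8 (remove /an): {"dj":42,"dq":35,"e":30,"llh":87,"o":91,"qdb":41,"rry":3}
After op 9 (remove /dq): {"dj":42,"e":30,"llh":87,"o":91,"qdb":41,"rry":3}
After op 10 (replace /o 77): {"dj":42,"e":30,"llh":87,"o":77,"qdb":41,"rry":3}
After op 11 (replace /llh 49): {"dj":42,"e":30,"llh":49,"o":77,"qdb":41,"rry":3}
After op 12 (replace /rry 87): {"dj":42,"e":30,"llh":49,"o":77,"qdb":41,"rry":87}
After op 13 (add /p 8): {"dj":42,"e":30,"llh":49,"o":77,"p":8,"qdb":41,"rry":87}
After op 14 (replace /o 25): {"dj":42,"e":30,"llh":49,"o":25,"p":8,"qdb":41,"rry":87}
Size at the root: 7

Answer: 7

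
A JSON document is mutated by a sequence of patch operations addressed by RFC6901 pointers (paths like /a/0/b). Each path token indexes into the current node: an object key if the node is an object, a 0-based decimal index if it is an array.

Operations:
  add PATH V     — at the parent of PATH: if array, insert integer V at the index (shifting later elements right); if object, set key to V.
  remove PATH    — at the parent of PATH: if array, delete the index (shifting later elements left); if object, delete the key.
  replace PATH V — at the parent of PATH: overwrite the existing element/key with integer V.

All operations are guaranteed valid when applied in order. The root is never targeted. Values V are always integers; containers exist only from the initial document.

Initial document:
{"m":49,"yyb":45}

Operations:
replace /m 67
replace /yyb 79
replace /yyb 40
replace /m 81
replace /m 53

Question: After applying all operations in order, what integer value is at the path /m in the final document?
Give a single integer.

After op 1 (replace /m 67): {"m":67,"yyb":45}
After op 2 (replace /yyb 79): {"m":67,"yyb":79}
After op 3 (replace /yyb 40): {"m":67,"yyb":40}
After op 4 (replace /m 81): {"m":81,"yyb":40}
After op 5 (replace /m 53): {"m":53,"yyb":40}
Value at /m: 53

Answer: 53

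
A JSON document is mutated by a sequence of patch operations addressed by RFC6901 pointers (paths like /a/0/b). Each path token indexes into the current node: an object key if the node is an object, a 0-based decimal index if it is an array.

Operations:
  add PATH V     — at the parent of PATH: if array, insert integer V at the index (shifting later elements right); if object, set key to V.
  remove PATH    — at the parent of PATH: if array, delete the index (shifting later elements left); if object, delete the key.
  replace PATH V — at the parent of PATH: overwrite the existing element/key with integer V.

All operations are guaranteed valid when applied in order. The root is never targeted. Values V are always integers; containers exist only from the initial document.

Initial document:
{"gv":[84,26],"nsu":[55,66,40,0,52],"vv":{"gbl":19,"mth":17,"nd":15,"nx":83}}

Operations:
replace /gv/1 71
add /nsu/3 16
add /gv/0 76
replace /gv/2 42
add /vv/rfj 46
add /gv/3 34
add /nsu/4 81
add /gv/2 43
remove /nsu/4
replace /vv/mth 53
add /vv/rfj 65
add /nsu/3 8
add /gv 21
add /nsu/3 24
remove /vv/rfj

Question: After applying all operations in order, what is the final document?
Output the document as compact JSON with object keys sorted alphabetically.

After op 1 (replace /gv/1 71): {"gv":[84,71],"nsu":[55,66,40,0,52],"vv":{"gbl":19,"mth":17,"nd":15,"nx":83}}
After op 2 (add /nsu/3 16): {"gv":[84,71],"nsu":[55,66,40,16,0,52],"vv":{"gbl":19,"mth":17,"nd":15,"nx":83}}
After op 3 (add /gv/0 76): {"gv":[76,84,71],"nsu":[55,66,40,16,0,52],"vv":{"gbl":19,"mth":17,"nd":15,"nx":83}}
After op 4 (replace /gv/2 42): {"gv":[76,84,42],"nsu":[55,66,40,16,0,52],"vv":{"gbl":19,"mth":17,"nd":15,"nx":83}}
After op 5 (add /vv/rfj 46): {"gv":[76,84,42],"nsu":[55,66,40,16,0,52],"vv":{"gbl":19,"mth":17,"nd":15,"nx":83,"rfj":46}}
After op 6 (add /gv/3 34): {"gv":[76,84,42,34],"nsu":[55,66,40,16,0,52],"vv":{"gbl":19,"mth":17,"nd":15,"nx":83,"rfj":46}}
After op 7 (add /nsu/4 81): {"gv":[76,84,42,34],"nsu":[55,66,40,16,81,0,52],"vv":{"gbl":19,"mth":17,"nd":15,"nx":83,"rfj":46}}
After op 8 (add /gv/2 43): {"gv":[76,84,43,42,34],"nsu":[55,66,40,16,81,0,52],"vv":{"gbl":19,"mth":17,"nd":15,"nx":83,"rfj":46}}
After op 9 (remove /nsu/4): {"gv":[76,84,43,42,34],"nsu":[55,66,40,16,0,52],"vv":{"gbl":19,"mth":17,"nd":15,"nx":83,"rfj":46}}
After op 10 (replace /vv/mth 53): {"gv":[76,84,43,42,34],"nsu":[55,66,40,16,0,52],"vv":{"gbl":19,"mth":53,"nd":15,"nx":83,"rfj":46}}
After op 11 (add /vv/rfj 65): {"gv":[76,84,43,42,34],"nsu":[55,66,40,16,0,52],"vv":{"gbl":19,"mth":53,"nd":15,"nx":83,"rfj":65}}
After op 12 (add /nsu/3 8): {"gv":[76,84,43,42,34],"nsu":[55,66,40,8,16,0,52],"vv":{"gbl":19,"mth":53,"nd":15,"nx":83,"rfj":65}}
After op 13 (add /gv 21): {"gv":21,"nsu":[55,66,40,8,16,0,52],"vv":{"gbl":19,"mth":53,"nd":15,"nx":83,"rfj":65}}
After op 14 (add /nsu/3 24): {"gv":21,"nsu":[55,66,40,24,8,16,0,52],"vv":{"gbl":19,"mth":53,"nd":15,"nx":83,"rfj":65}}
After op 15 (remove /vv/rfj): {"gv":21,"nsu":[55,66,40,24,8,16,0,52],"vv":{"gbl":19,"mth":53,"nd":15,"nx":83}}

Answer: {"gv":21,"nsu":[55,66,40,24,8,16,0,52],"vv":{"gbl":19,"mth":53,"nd":15,"nx":83}}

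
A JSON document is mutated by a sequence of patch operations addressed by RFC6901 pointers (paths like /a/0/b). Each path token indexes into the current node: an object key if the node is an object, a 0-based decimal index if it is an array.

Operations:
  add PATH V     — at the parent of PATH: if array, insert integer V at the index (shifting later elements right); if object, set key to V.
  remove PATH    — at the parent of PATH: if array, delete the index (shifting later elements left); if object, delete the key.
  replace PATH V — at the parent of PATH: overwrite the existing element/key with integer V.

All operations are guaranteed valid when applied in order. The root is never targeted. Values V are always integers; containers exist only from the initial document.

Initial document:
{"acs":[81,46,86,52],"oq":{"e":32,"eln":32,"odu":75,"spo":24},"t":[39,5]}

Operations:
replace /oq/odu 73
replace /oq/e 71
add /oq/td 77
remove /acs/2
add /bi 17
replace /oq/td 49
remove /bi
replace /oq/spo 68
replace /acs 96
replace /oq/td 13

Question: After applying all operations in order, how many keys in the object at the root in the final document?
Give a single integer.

Answer: 3

Derivation:
After op 1 (replace /oq/odu 73): {"acs":[81,46,86,52],"oq":{"e":32,"eln":32,"odu":73,"spo":24},"t":[39,5]}
After op 2 (replace /oq/e 71): {"acs":[81,46,86,52],"oq":{"e":71,"eln":32,"odu":73,"spo":24},"t":[39,5]}
After op 3 (add /oq/td 77): {"acs":[81,46,86,52],"oq":{"e":71,"eln":32,"odu":73,"spo":24,"td":77},"t":[39,5]}
After op 4 (remove /acs/2): {"acs":[81,46,52],"oq":{"e":71,"eln":32,"odu":73,"spo":24,"td":77},"t":[39,5]}
After op 5 (add /bi 17): {"acs":[81,46,52],"bi":17,"oq":{"e":71,"eln":32,"odu":73,"spo":24,"td":77},"t":[39,5]}
After op 6 (replace /oq/td 49): {"acs":[81,46,52],"bi":17,"oq":{"e":71,"eln":32,"odu":73,"spo":24,"td":49},"t":[39,5]}
After op 7 (remove /bi): {"acs":[81,46,52],"oq":{"e":71,"eln":32,"odu":73,"spo":24,"td":49},"t":[39,5]}
After op 8 (replace /oq/spo 68): {"acs":[81,46,52],"oq":{"e":71,"eln":32,"odu":73,"spo":68,"td":49},"t":[39,5]}
After op 9 (replace /acs 96): {"acs":96,"oq":{"e":71,"eln":32,"odu":73,"spo":68,"td":49},"t":[39,5]}
After op 10 (replace /oq/td 13): {"acs":96,"oq":{"e":71,"eln":32,"odu":73,"spo":68,"td":13},"t":[39,5]}
Size at the root: 3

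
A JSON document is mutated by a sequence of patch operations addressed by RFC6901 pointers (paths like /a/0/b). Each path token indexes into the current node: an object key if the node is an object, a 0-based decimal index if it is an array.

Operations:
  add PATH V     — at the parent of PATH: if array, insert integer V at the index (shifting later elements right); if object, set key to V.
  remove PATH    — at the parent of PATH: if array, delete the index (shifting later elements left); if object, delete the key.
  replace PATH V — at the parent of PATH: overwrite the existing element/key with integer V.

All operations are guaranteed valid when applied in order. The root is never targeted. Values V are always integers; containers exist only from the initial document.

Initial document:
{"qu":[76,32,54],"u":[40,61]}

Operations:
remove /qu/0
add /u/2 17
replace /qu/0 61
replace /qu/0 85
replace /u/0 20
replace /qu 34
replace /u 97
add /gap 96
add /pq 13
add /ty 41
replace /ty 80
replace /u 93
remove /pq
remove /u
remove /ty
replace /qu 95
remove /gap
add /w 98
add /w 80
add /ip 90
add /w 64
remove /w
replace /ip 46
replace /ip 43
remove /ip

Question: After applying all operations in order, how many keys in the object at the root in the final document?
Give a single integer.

After op 1 (remove /qu/0): {"qu":[32,54],"u":[40,61]}
After op 2 (add /u/2 17): {"qu":[32,54],"u":[40,61,17]}
After op 3 (replace /qu/0 61): {"qu":[61,54],"u":[40,61,17]}
After op 4 (replace /qu/0 85): {"qu":[85,54],"u":[40,61,17]}
After op 5 (replace /u/0 20): {"qu":[85,54],"u":[20,61,17]}
After op 6 (replace /qu 34): {"qu":34,"u":[20,61,17]}
After op 7 (replace /u 97): {"qu":34,"u":97}
After op 8 (add /gap 96): {"gap":96,"qu":34,"u":97}
After op 9 (add /pq 13): {"gap":96,"pq":13,"qu":34,"u":97}
After op 10 (add /ty 41): {"gap":96,"pq":13,"qu":34,"ty":41,"u":97}
After op 11 (replace /ty 80): {"gap":96,"pq":13,"qu":34,"ty":80,"u":97}
After op 12 (replace /u 93): {"gap":96,"pq":13,"qu":34,"ty":80,"u":93}
After op 13 (remove /pq): {"gap":96,"qu":34,"ty":80,"u":93}
After op 14 (remove /u): {"gap":96,"qu":34,"ty":80}
After op 15 (remove /ty): {"gap":96,"qu":34}
After op 16 (replace /qu 95): {"gap":96,"qu":95}
After op 17 (remove /gap): {"qu":95}
After op 18 (add /w 98): {"qu":95,"w":98}
After op 19 (add /w 80): {"qu":95,"w":80}
After op 20 (add /ip 90): {"ip":90,"qu":95,"w":80}
After op 21 (add /w 64): {"ip":90,"qu":95,"w":64}
After op 22 (remove /w): {"ip":90,"qu":95}
After op 23 (replace /ip 46): {"ip":46,"qu":95}
After op 24 (replace /ip 43): {"ip":43,"qu":95}
After op 25 (remove /ip): {"qu":95}
Size at the root: 1

Answer: 1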